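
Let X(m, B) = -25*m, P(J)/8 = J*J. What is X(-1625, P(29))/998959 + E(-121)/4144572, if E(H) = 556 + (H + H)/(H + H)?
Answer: 12994589051/318481346196 ≈ 0.040802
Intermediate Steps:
P(J) = 8*J² (P(J) = 8*(J*J) = 8*J²)
E(H) = 557 (E(H) = 556 + (2*H)/((2*H)) = 556 + (2*H)*(1/(2*H)) = 556 + 1 = 557)
X(-1625, P(29))/998959 + E(-121)/4144572 = -25*(-1625)/998959 + 557/4144572 = 40625*(1/998959) + 557*(1/4144572) = 3125/76843 + 557/4144572 = 12994589051/318481346196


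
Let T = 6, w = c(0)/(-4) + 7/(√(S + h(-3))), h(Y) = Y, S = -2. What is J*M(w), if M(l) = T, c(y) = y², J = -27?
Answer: -162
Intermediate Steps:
w = -7*I*√5/5 (w = 0²/(-4) + 7/(√(-2 - 3)) = 0*(-¼) + 7/(√(-5)) = 0 + 7/((I*√5)) = 0 + 7*(-I*√5/5) = 0 - 7*I*√5/5 = -7*I*√5/5 ≈ -3.1305*I)
M(l) = 6
J*M(w) = -27*6 = -162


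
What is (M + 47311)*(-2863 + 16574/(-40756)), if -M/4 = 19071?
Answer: 1690589065473/20378 ≈ 8.2962e+7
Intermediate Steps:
M = -76284 (M = -4*19071 = -76284)
(M + 47311)*(-2863 + 16574/(-40756)) = (-76284 + 47311)*(-2863 + 16574/(-40756)) = -28973*(-2863 + 16574*(-1/40756)) = -28973*(-2863 - 8287/20378) = -28973*(-58350501/20378) = 1690589065473/20378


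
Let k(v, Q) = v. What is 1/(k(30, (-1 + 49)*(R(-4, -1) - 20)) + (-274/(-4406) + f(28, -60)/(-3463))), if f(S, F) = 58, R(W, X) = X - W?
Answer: 7628989/229216327 ≈ 0.033283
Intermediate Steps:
1/(k(30, (-1 + 49)*(R(-4, -1) - 20)) + (-274/(-4406) + f(28, -60)/(-3463))) = 1/(30 + (-274/(-4406) + 58/(-3463))) = 1/(30 + (-274*(-1/4406) + 58*(-1/3463))) = 1/(30 + (137/2203 - 58/3463)) = 1/(30 + 346657/7628989) = 1/(229216327/7628989) = 7628989/229216327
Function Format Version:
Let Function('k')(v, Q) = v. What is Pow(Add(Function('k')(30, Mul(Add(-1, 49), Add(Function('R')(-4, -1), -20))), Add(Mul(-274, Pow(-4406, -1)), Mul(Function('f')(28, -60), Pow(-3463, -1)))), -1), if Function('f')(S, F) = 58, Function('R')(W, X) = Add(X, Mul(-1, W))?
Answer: Rational(7628989, 229216327) ≈ 0.033283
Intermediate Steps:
Pow(Add(Function('k')(30, Mul(Add(-1, 49), Add(Function('R')(-4, -1), -20))), Add(Mul(-274, Pow(-4406, -1)), Mul(Function('f')(28, -60), Pow(-3463, -1)))), -1) = Pow(Add(30, Add(Mul(-274, Pow(-4406, -1)), Mul(58, Pow(-3463, -1)))), -1) = Pow(Add(30, Add(Mul(-274, Rational(-1, 4406)), Mul(58, Rational(-1, 3463)))), -1) = Pow(Add(30, Add(Rational(137, 2203), Rational(-58, 3463))), -1) = Pow(Add(30, Rational(346657, 7628989)), -1) = Pow(Rational(229216327, 7628989), -1) = Rational(7628989, 229216327)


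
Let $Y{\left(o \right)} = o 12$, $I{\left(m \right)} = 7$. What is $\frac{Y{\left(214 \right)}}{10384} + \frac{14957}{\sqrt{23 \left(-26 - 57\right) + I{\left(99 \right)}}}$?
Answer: $\frac{321}{1298} - \frac{14957 i \sqrt{1902}}{1902} \approx 0.2473 - 342.96 i$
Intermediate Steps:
$Y{\left(o \right)} = 12 o$
$\frac{Y{\left(214 \right)}}{10384} + \frac{14957}{\sqrt{23 \left(-26 - 57\right) + I{\left(99 \right)}}} = \frac{12 \cdot 214}{10384} + \frac{14957}{\sqrt{23 \left(-26 - 57\right) + 7}} = 2568 \cdot \frac{1}{10384} + \frac{14957}{\sqrt{23 \left(-83\right) + 7}} = \frac{321}{1298} + \frac{14957}{\sqrt{-1909 + 7}} = \frac{321}{1298} + \frac{14957}{\sqrt{-1902}} = \frac{321}{1298} + \frac{14957}{i \sqrt{1902}} = \frac{321}{1298} + 14957 \left(- \frac{i \sqrt{1902}}{1902}\right) = \frac{321}{1298} - \frac{14957 i \sqrt{1902}}{1902}$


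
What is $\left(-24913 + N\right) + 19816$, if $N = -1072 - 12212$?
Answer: $-18381$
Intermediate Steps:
$N = -13284$ ($N = -1072 - 12212 = -13284$)
$\left(-24913 + N\right) + 19816 = \left(-24913 - 13284\right) + 19816 = -38197 + 19816 = -18381$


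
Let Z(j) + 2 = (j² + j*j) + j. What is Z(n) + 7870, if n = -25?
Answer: 9093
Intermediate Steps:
Z(j) = -2 + j + 2*j² (Z(j) = -2 + ((j² + j*j) + j) = -2 + ((j² + j²) + j) = -2 + (2*j² + j) = -2 + (j + 2*j²) = -2 + j + 2*j²)
Z(n) + 7870 = (-2 - 25 + 2*(-25)²) + 7870 = (-2 - 25 + 2*625) + 7870 = (-2 - 25 + 1250) + 7870 = 1223 + 7870 = 9093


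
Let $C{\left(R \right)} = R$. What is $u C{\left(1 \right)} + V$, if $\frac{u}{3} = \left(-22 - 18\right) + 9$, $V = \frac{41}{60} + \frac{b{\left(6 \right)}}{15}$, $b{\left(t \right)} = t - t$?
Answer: $- \frac{5539}{60} \approx -92.317$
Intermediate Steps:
$b{\left(t \right)} = 0$
$V = \frac{41}{60}$ ($V = \frac{41}{60} + \frac{0}{15} = 41 \cdot \frac{1}{60} + 0 \cdot \frac{1}{15} = \frac{41}{60} + 0 = \frac{41}{60} \approx 0.68333$)
$u = -93$ ($u = 3 \left(\left(-22 - 18\right) + 9\right) = 3 \left(-40 + 9\right) = 3 \left(-31\right) = -93$)
$u C{\left(1 \right)} + V = \left(-93\right) 1 + \frac{41}{60} = -93 + \frac{41}{60} = - \frac{5539}{60}$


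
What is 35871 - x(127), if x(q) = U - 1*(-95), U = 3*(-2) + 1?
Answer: 35781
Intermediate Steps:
U = -5 (U = -6 + 1 = -5)
x(q) = 90 (x(q) = -5 - 1*(-95) = -5 + 95 = 90)
35871 - x(127) = 35871 - 1*90 = 35871 - 90 = 35781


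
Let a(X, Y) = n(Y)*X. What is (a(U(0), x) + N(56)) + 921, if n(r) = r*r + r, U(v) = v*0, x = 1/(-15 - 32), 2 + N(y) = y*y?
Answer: 4055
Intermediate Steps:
N(y) = -2 + y² (N(y) = -2 + y*y = -2 + y²)
x = -1/47 (x = 1/(-47) = -1/47 ≈ -0.021277)
U(v) = 0
n(r) = r + r² (n(r) = r² + r = r + r²)
a(X, Y) = X*Y*(1 + Y) (a(X, Y) = (Y*(1 + Y))*X = X*Y*(1 + Y))
(a(U(0), x) + N(56)) + 921 = (0*(-1/47)*(1 - 1/47) + (-2 + 56²)) + 921 = (0*(-1/47)*(46/47) + (-2 + 3136)) + 921 = (0 + 3134) + 921 = 3134 + 921 = 4055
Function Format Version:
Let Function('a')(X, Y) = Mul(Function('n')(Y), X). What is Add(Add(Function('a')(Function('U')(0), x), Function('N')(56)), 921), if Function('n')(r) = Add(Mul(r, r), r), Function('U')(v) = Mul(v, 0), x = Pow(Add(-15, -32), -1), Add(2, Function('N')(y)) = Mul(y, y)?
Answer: 4055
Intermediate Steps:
Function('N')(y) = Add(-2, Pow(y, 2)) (Function('N')(y) = Add(-2, Mul(y, y)) = Add(-2, Pow(y, 2)))
x = Rational(-1, 47) (x = Pow(-47, -1) = Rational(-1, 47) ≈ -0.021277)
Function('U')(v) = 0
Function('n')(r) = Add(r, Pow(r, 2)) (Function('n')(r) = Add(Pow(r, 2), r) = Add(r, Pow(r, 2)))
Function('a')(X, Y) = Mul(X, Y, Add(1, Y)) (Function('a')(X, Y) = Mul(Mul(Y, Add(1, Y)), X) = Mul(X, Y, Add(1, Y)))
Add(Add(Function('a')(Function('U')(0), x), Function('N')(56)), 921) = Add(Add(Mul(0, Rational(-1, 47), Add(1, Rational(-1, 47))), Add(-2, Pow(56, 2))), 921) = Add(Add(Mul(0, Rational(-1, 47), Rational(46, 47)), Add(-2, 3136)), 921) = Add(Add(0, 3134), 921) = Add(3134, 921) = 4055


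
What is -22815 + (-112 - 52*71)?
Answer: -26619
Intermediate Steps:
-22815 + (-112 - 52*71) = -22815 + (-112 - 3692) = -22815 - 3804 = -26619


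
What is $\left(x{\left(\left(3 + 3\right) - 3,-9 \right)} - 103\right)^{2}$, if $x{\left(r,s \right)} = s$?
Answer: $12544$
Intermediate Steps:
$\left(x{\left(\left(3 + 3\right) - 3,-9 \right)} - 103\right)^{2} = \left(-9 - 103\right)^{2} = \left(-112\right)^{2} = 12544$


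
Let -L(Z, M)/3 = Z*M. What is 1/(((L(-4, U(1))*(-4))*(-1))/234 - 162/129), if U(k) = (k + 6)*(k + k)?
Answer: 1677/2710 ≈ 0.61882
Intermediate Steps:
U(k) = 2*k*(6 + k) (U(k) = (6 + k)*(2*k) = 2*k*(6 + k))
L(Z, M) = -3*M*Z (L(Z, M) = -3*Z*M = -3*M*Z)
1/(((L(-4, U(1))*(-4))*(-1))/234 - 162/129) = 1/(((-3*2*1*(6 + 1)*(-4)*(-4))*(-1))/234 - 162/129) = 1/(((-3*2*1*7*(-4)*(-4))*(-1))*(1/234) - 162*1/129) = 1/(((-3*14*(-4)*(-4))*(-1))*(1/234) - 54/43) = 1/(((168*(-4))*(-1))*(1/234) - 54/43) = 1/(-672*(-1)*(1/234) - 54/43) = 1/(672*(1/234) - 54/43) = 1/(112/39 - 54/43) = 1/(2710/1677) = 1677/2710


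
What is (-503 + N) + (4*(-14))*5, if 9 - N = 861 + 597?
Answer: -2232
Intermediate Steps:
N = -1449 (N = 9 - (861 + 597) = 9 - 1*1458 = 9 - 1458 = -1449)
(-503 + N) + (4*(-14))*5 = (-503 - 1449) + (4*(-14))*5 = -1952 - 56*5 = -1952 - 280 = -2232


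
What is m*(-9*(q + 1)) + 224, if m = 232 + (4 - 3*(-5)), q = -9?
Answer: 18296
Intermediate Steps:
m = 251 (m = 232 + (4 + 15) = 232 + 19 = 251)
m*(-9*(q + 1)) + 224 = 251*(-9*(-9 + 1)) + 224 = 251*(-9*(-8)) + 224 = 251*72 + 224 = 18072 + 224 = 18296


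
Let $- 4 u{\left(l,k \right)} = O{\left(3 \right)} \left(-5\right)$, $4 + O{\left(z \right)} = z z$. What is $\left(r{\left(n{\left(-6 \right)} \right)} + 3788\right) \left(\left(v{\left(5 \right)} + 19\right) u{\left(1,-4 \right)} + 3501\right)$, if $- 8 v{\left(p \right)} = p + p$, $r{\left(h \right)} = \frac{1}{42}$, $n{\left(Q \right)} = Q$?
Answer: $\frac{9194374727}{672} \approx 1.3682 \cdot 10^{7}$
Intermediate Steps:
$r{\left(h \right)} = \frac{1}{42}$
$v{\left(p \right)} = - \frac{p}{4}$ ($v{\left(p \right)} = - \frac{p + p}{8} = - \frac{2 p}{8} = - \frac{p}{4}$)
$O{\left(z \right)} = -4 + z^{2}$ ($O{\left(z \right)} = -4 + z z = -4 + z^{2}$)
$u{\left(l,k \right)} = \frac{25}{4}$ ($u{\left(l,k \right)} = - \frac{\left(-4 + 3^{2}\right) \left(-5\right)}{4} = - \frac{\left(-4 + 9\right) \left(-5\right)}{4} = - \frac{5 \left(-5\right)}{4} = \left(- \frac{1}{4}\right) \left(-25\right) = \frac{25}{4}$)
$\left(r{\left(n{\left(-6 \right)} \right)} + 3788\right) \left(\left(v{\left(5 \right)} + 19\right) u{\left(1,-4 \right)} + 3501\right) = \left(\frac{1}{42} + 3788\right) \left(\left(\left(- \frac{1}{4}\right) 5 + 19\right) \frac{25}{4} + 3501\right) = \frac{159097 \left(\left(- \frac{5}{4} + 19\right) \frac{25}{4} + 3501\right)}{42} = \frac{159097 \left(\frac{71}{4} \cdot \frac{25}{4} + 3501\right)}{42} = \frac{159097 \left(\frac{1775}{16} + 3501\right)}{42} = \frac{159097}{42} \cdot \frac{57791}{16} = \frac{9194374727}{672}$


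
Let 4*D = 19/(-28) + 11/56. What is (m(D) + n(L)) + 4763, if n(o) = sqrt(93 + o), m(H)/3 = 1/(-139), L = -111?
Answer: 662054/139 + 3*I*sqrt(2) ≈ 4763.0 + 4.2426*I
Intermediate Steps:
D = -27/224 (D = (19/(-28) + 11/56)/4 = (19*(-1/28) + 11*(1/56))/4 = (-19/28 + 11/56)/4 = (1/4)*(-27/56) = -27/224 ≈ -0.12054)
m(H) = -3/139 (m(H) = 3/(-139) = 3*(-1/139) = -3/139)
(m(D) + n(L)) + 4763 = (-3/139 + sqrt(93 - 111)) + 4763 = (-3/139 + sqrt(-18)) + 4763 = (-3/139 + 3*I*sqrt(2)) + 4763 = 662054/139 + 3*I*sqrt(2)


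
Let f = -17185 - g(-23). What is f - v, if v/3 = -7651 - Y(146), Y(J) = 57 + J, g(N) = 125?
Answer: 6252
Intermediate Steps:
f = -17310 (f = -17185 - 1*125 = -17185 - 125 = -17310)
v = -23562 (v = 3*(-7651 - (57 + 146)) = 3*(-7651 - 1*203) = 3*(-7651 - 203) = 3*(-7854) = -23562)
f - v = -17310 - 1*(-23562) = -17310 + 23562 = 6252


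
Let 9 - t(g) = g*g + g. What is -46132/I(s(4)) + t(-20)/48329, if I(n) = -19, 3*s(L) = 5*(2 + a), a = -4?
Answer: 117342441/48329 ≈ 2428.0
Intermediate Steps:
t(g) = 9 - g - g² (t(g) = 9 - (g*g + g) = 9 - (g² + g) = 9 - (g + g²) = 9 + (-g - g²) = 9 - g - g²)
s(L) = -10/3 (s(L) = (5*(2 - 4))/3 = (5*(-2))/3 = (⅓)*(-10) = -10/3)
-46132/I(s(4)) + t(-20)/48329 = -46132/(-19) + (9 - 1*(-20) - 1*(-20)²)/48329 = -46132*(-1/19) + (9 + 20 - 1*400)*(1/48329) = 2428 + (9 + 20 - 400)*(1/48329) = 2428 - 371*1/48329 = 2428 - 371/48329 = 117342441/48329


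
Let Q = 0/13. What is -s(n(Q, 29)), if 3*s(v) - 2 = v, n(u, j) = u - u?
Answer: -⅔ ≈ -0.66667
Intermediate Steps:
Q = 0 (Q = 0*(1/13) = 0)
n(u, j) = 0
s(v) = ⅔ + v/3
-s(n(Q, 29)) = -(⅔ + (⅓)*0) = -(⅔ + 0) = -1*⅔ = -⅔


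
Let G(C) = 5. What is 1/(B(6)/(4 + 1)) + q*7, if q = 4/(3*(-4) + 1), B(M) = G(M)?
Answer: -17/11 ≈ -1.5455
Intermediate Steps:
B(M) = 5
q = -4/11 (q = 4/(-12 + 1) = 4/(-11) = 4*(-1/11) = -4/11 ≈ -0.36364)
1/(B(6)/(4 + 1)) + q*7 = 1/(5/(4 + 1)) - 4/11*7 = 1/(5/5) - 28/11 = 1/(5*(1/5)) - 28/11 = 1/1 - 28/11 = 1 - 28/11 = -17/11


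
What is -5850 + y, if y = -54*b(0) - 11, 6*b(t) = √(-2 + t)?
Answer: -5861 - 9*I*√2 ≈ -5861.0 - 12.728*I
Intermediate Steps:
b(t) = √(-2 + t)/6
y = -11 - 9*I*√2 (y = -9*√(-2 + 0) - 11 = -9*√(-2) - 11 = -9*I*√2 - 11 = -11 - 9*I*√2 ≈ -11.0 - 12.728*I)
-5850 + y = -5850 + (-11 - 9*I*√2) = -5861 - 9*I*√2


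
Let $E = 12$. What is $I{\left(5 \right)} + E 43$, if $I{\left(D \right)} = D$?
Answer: $521$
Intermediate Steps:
$I{\left(5 \right)} + E 43 = 5 + 12 \cdot 43 = 5 + 516 = 521$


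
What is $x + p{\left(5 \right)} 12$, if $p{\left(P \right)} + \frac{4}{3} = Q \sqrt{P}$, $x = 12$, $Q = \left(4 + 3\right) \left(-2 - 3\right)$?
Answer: $-4 - 420 \sqrt{5} \approx -943.15$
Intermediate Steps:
$Q = -35$ ($Q = 7 \left(-5\right) = -35$)
$p{\left(P \right)} = - \frac{4}{3} - 35 \sqrt{P}$
$x + p{\left(5 \right)} 12 = 12 + \left(- \frac{4}{3} - 35 \sqrt{5}\right) 12 = 12 - \left(16 + 420 \sqrt{5}\right) = -4 - 420 \sqrt{5}$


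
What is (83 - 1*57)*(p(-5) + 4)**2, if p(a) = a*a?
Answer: 21866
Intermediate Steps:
p(a) = a**2
(83 - 1*57)*(p(-5) + 4)**2 = (83 - 1*57)*((-5)**2 + 4)**2 = (83 - 57)*(25 + 4)**2 = 26*29**2 = 26*841 = 21866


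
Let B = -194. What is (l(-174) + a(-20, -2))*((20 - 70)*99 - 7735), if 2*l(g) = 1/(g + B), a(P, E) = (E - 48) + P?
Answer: 653543885/736 ≈ 8.8797e+5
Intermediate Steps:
a(P, E) = -48 + E + P (a(P, E) = (-48 + E) + P = -48 + E + P)
l(g) = 1/(2*(-194 + g)) (l(g) = 1/(2*(g - 194)) = 1/(2*(-194 + g)))
(l(-174) + a(-20, -2))*((20 - 70)*99 - 7735) = (1/(2*(-194 - 174)) + (-48 - 2 - 20))*((20 - 70)*99 - 7735) = ((1/2)/(-368) - 70)*(-50*99 - 7735) = ((1/2)*(-1/368) - 70)*(-4950 - 7735) = (-1/736 - 70)*(-12685) = -51521/736*(-12685) = 653543885/736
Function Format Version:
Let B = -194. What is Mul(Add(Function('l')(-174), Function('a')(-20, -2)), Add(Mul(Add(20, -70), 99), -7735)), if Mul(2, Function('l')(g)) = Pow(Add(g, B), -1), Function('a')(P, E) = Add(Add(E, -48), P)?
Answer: Rational(653543885, 736) ≈ 8.8797e+5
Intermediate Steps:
Function('a')(P, E) = Add(-48, E, P) (Function('a')(P, E) = Add(Add(-48, E), P) = Add(-48, E, P))
Function('l')(g) = Mul(Rational(1, 2), Pow(Add(-194, g), -1)) (Function('l')(g) = Mul(Rational(1, 2), Pow(Add(g, -194), -1)) = Mul(Rational(1, 2), Pow(Add(-194, g), -1)))
Mul(Add(Function('l')(-174), Function('a')(-20, -2)), Add(Mul(Add(20, -70), 99), -7735)) = Mul(Add(Mul(Rational(1, 2), Pow(Add(-194, -174), -1)), Add(-48, -2, -20)), Add(Mul(Add(20, -70), 99), -7735)) = Mul(Add(Mul(Rational(1, 2), Pow(-368, -1)), -70), Add(Mul(-50, 99), -7735)) = Mul(Add(Mul(Rational(1, 2), Rational(-1, 368)), -70), Add(-4950, -7735)) = Mul(Add(Rational(-1, 736), -70), -12685) = Mul(Rational(-51521, 736), -12685) = Rational(653543885, 736)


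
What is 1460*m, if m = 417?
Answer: 608820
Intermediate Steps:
1460*m = 1460*417 = 608820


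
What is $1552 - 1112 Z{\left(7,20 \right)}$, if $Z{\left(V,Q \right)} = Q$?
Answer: $-20688$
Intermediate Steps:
$1552 - 1112 Z{\left(7,20 \right)} = 1552 - 22240 = -20688$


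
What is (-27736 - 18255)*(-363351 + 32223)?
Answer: 15228907848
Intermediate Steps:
(-27736 - 18255)*(-363351 + 32223) = -45991*(-331128) = 15228907848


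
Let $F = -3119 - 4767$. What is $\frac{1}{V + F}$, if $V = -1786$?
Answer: $- \frac{1}{9672} \approx -0.00010339$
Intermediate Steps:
$F = -7886$ ($F = -3119 - 4767 = -7886$)
$\frac{1}{V + F} = \frac{1}{-1786 - 7886} = \frac{1}{-9672} = - \frac{1}{9672}$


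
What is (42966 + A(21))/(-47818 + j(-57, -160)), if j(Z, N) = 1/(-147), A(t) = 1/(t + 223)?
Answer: -1541104635/1715136268 ≈ -0.89853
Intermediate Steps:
A(t) = 1/(223 + t)
j(Z, N) = -1/147
(42966 + A(21))/(-47818 + j(-57, -160)) = (42966 + 1/(223 + 21))/(-47818 - 1/147) = (42966 + 1/244)/(-7029247/147) = (42966 + 1/244)*(-147/7029247) = (10483705/244)*(-147/7029247) = -1541104635/1715136268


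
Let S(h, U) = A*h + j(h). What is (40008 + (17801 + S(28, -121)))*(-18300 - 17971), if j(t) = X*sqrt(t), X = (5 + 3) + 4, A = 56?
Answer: -2153663167 - 870504*sqrt(7) ≈ -2.1560e+9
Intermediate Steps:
X = 12 (X = 8 + 4 = 12)
j(t) = 12*sqrt(t)
S(h, U) = 12*sqrt(h) + 56*h (S(h, U) = 56*h + 12*sqrt(h) = 12*sqrt(h) + 56*h)
(40008 + (17801 + S(28, -121)))*(-18300 - 17971) = (40008 + (17801 + (12*sqrt(28) + 56*28)))*(-18300 - 17971) = (40008 + (17801 + (12*(2*sqrt(7)) + 1568)))*(-36271) = (40008 + (17801 + (24*sqrt(7) + 1568)))*(-36271) = (40008 + (17801 + (1568 + 24*sqrt(7))))*(-36271) = (40008 + (19369 + 24*sqrt(7)))*(-36271) = (59377 + 24*sqrt(7))*(-36271) = -2153663167 - 870504*sqrt(7)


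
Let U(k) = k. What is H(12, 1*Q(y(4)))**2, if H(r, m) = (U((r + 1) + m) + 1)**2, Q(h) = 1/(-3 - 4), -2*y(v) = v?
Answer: 88529281/2401 ≈ 36872.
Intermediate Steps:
y(v) = -v/2
Q(h) = -1/7 (Q(h) = 1/(-7) = -1/7)
H(r, m) = (2 + m + r)**2 (H(r, m) = (((r + 1) + m) + 1)**2 = (((1 + r) + m) + 1)**2 = ((1 + m + r) + 1)**2 = (2 + m + r)**2)
H(12, 1*Q(y(4)))**2 = ((2 + 1*(-1/7) + 12)**2)**2 = ((2 - 1/7 + 12)**2)**2 = ((97/7)**2)**2 = (9409/49)**2 = 88529281/2401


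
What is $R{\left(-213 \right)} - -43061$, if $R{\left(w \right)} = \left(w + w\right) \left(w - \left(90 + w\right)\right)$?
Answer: $81401$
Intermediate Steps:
$R{\left(w \right)} = - 180 w$ ($R{\left(w \right)} = 2 w \left(-90\right) = - 180 w$)
$R{\left(-213 \right)} - -43061 = \left(-180\right) \left(-213\right) - -43061 = 38340 + 43061 = 81401$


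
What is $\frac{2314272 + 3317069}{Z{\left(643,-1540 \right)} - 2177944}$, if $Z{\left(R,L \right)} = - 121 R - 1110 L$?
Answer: $- \frac{5631341}{546347} \approx -10.307$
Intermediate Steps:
$Z{\left(R,L \right)} = - 1110 L - 121 R$
$\frac{2314272 + 3317069}{Z{\left(643,-1540 \right)} - 2177944} = \frac{2314272 + 3317069}{\left(\left(-1110\right) \left(-1540\right) - 77803\right) - 2177944} = \frac{5631341}{\left(1709400 - 77803\right) - 2177944} = \frac{5631341}{1631597 - 2177944} = \frac{5631341}{-546347} = 5631341 \left(- \frac{1}{546347}\right) = - \frac{5631341}{546347}$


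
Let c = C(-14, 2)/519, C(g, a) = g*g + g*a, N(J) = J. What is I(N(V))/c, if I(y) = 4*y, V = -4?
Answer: -346/7 ≈ -49.429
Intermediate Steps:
C(g, a) = g² + a*g
c = 56/173 (c = -14*(2 - 14)/519 = -14*(-12)*(1/519) = 168*(1/519) = 56/173 ≈ 0.32370)
I(N(V))/c = (4*(-4))/(56/173) = -16*173/56 = -346/7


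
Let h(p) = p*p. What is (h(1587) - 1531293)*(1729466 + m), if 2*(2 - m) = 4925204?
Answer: -723805602984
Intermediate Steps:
m = -2462600 (m = 2 - 1/2*4925204 = 2 - 2462602 = -2462600)
h(p) = p**2
(h(1587) - 1531293)*(1729466 + m) = (1587**2 - 1531293)*(1729466 - 2462600) = (2518569 - 1531293)*(-733134) = 987276*(-733134) = -723805602984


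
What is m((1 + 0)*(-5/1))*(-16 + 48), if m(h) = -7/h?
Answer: 224/5 ≈ 44.800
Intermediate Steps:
m((1 + 0)*(-5/1))*(-16 + 48) = (-7*(-1/(5*(1 + 0))))*(-16 + 48) = -7/(1*(-5*1))*32 = -7/(1*(-5))*32 = -7/(-5)*32 = -7*(-1/5)*32 = (7/5)*32 = 224/5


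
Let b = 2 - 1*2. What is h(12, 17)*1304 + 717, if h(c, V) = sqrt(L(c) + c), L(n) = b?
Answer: 717 + 2608*sqrt(3) ≈ 5234.2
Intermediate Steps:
b = 0 (b = 2 - 2 = 0)
L(n) = 0
h(c, V) = sqrt(c) (h(c, V) = sqrt(0 + c) = sqrt(c))
h(12, 17)*1304 + 717 = sqrt(12)*1304 + 717 = (2*sqrt(3))*1304 + 717 = 2608*sqrt(3) + 717 = 717 + 2608*sqrt(3)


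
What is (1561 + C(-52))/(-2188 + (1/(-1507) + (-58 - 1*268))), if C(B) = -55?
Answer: -2269542/3788599 ≈ -0.59904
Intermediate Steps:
(1561 + C(-52))/(-2188 + (1/(-1507) + (-58 - 1*268))) = (1561 - 55)/(-2188 + (1/(-1507) + (-58 - 1*268))) = 1506/(-2188 + (-1/1507 + (-58 - 268))) = 1506/(-2188 + (-1/1507 - 326)) = 1506/(-2188 - 491283/1507) = 1506/(-3788599/1507) = 1506*(-1507/3788599) = -2269542/3788599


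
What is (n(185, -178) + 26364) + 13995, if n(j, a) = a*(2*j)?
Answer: -25501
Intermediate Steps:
n(j, a) = 2*a*j
(n(185, -178) + 26364) + 13995 = (2*(-178)*185 + 26364) + 13995 = (-65860 + 26364) + 13995 = -39496 + 13995 = -25501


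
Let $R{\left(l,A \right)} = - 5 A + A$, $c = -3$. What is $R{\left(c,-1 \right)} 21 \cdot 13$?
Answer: $1092$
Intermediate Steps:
$R{\left(l,A \right)} = - 4 A$
$R{\left(c,-1 \right)} 21 \cdot 13 = \left(-4\right) \left(-1\right) 21 \cdot 13 = 4 \cdot 21 \cdot 13 = 84 \cdot 13 = 1092$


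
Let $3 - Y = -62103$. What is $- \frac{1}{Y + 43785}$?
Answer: $- \frac{1}{105891} \approx -9.4437 \cdot 10^{-6}$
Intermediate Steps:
$Y = 62106$ ($Y = 3 - -62103 = 3 + 62103 = 62106$)
$- \frac{1}{Y + 43785} = - \frac{1}{62106 + 43785} = - \frac{1}{105891}$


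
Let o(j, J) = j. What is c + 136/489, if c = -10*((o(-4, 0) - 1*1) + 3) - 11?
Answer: 4537/489 ≈ 9.2781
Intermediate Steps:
c = 9 (c = -10*((-4 - 1*1) + 3) - 11 = -10*((-4 - 1) + 3) - 11 = -10*(-5 + 3) - 11 = -10*(-2) - 11 = 20 - 11 = 9)
c + 136/489 = 9 + 136/489 = 4537/489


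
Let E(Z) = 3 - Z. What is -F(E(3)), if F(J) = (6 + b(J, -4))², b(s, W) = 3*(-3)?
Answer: -9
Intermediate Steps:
b(s, W) = -9
F(J) = 9 (F(J) = (6 - 9)² = (-3)² = 9)
-F(E(3)) = -1*9 = -9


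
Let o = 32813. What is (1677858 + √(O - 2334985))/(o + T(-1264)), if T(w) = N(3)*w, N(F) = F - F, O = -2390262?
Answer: 1677858/32813 + I*√4725247/32813 ≈ 51.134 + 0.066247*I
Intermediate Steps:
N(F) = 0
T(w) = 0 (T(w) = 0*w = 0)
(1677858 + √(O - 2334985))/(o + T(-1264)) = (1677858 + √(-2390262 - 2334985))/(32813 + 0) = (1677858 + √(-4725247))/32813 = (1677858 + I*√4725247)*(1/32813) = 1677858/32813 + I*√4725247/32813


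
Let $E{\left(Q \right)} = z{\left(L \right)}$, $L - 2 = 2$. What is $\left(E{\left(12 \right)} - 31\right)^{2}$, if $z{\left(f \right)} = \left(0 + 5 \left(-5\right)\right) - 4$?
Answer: $3600$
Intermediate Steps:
$L = 4$ ($L = 2 + 2 = 4$)
$z{\left(f \right)} = -29$ ($z{\left(f \right)} = \left(0 - 25\right) - 4 = -25 - 4 = -29$)
$E{\left(Q \right)} = -29$
$\left(E{\left(12 \right)} - 31\right)^{2} = \left(-29 - 31\right)^{2} = \left(-60\right)^{2} = 3600$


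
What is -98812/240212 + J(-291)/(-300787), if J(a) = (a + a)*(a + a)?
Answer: -3967390519/2580451673 ≈ -1.5375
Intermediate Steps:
J(a) = 4*a**2 (J(a) = (2*a)*(2*a) = 4*a**2)
-98812/240212 + J(-291)/(-300787) = -98812/240212 + (4*(-291)**2)/(-300787) = -98812*1/240212 + (4*84681)*(-1/300787) = -3529/8579 + 338724*(-1/300787) = -3529/8579 - 338724/300787 = -3967390519/2580451673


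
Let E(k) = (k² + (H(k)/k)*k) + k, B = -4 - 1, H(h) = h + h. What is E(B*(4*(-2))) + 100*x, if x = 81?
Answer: 9820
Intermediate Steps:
H(h) = 2*h
B = -5
E(k) = k² + 3*k (E(k) = (k² + ((2*k)/k)*k) + k = (k² + 2*k) + k = k² + 3*k)
E(B*(4*(-2))) + 100*x = (-20*(-2))*(3 - 20*(-2)) + 100*81 = (-5*(-8))*(3 - 5*(-8)) + 8100 = 40*(3 + 40) + 8100 = 40*43 + 8100 = 1720 + 8100 = 9820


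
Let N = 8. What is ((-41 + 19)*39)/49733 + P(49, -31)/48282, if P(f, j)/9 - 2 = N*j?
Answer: -25255803/400201451 ≈ -0.063108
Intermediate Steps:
P(f, j) = 18 + 72*j (P(f, j) = 18 + 9*(8*j) = 18 + 72*j)
((-41 + 19)*39)/49733 + P(49, -31)/48282 = ((-41 + 19)*39)/49733 + (18 + 72*(-31))/48282 = -22*39*(1/49733) + (18 - 2232)*(1/48282) = -858*1/49733 - 2214*1/48282 = -858/49733 - 369/8047 = -25255803/400201451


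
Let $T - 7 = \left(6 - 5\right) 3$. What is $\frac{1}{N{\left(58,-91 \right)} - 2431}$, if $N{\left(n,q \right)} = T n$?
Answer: $- \frac{1}{1851} \approx -0.00054025$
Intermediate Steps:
$T = 10$ ($T = 7 + \left(6 - 5\right) 3 = 7 + 1 \cdot 3 = 7 + 3 = 10$)
$N{\left(n,q \right)} = 10 n$
$\frac{1}{N{\left(58,-91 \right)} - 2431} = \frac{1}{10 \cdot 58 - 2431} = \frac{1}{580 - 2431} = \frac{1}{-1851} = - \frac{1}{1851}$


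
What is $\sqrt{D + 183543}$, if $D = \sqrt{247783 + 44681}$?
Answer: $\sqrt{183543 + 12 \sqrt{2031}} \approx 429.05$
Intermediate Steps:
$D = 12 \sqrt{2031}$ ($D = \sqrt{292464} = 12 \sqrt{2031} \approx 540.8$)
$\sqrt{D + 183543} = \sqrt{12 \sqrt{2031} + 183543} = \sqrt{183543 + 12 \sqrt{2031}}$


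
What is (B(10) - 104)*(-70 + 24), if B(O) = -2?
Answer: 4876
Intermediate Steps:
(B(10) - 104)*(-70 + 24) = (-2 - 104)*(-70 + 24) = -106*(-46) = 4876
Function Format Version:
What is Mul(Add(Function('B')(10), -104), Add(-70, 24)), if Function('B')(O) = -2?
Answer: 4876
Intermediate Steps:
Mul(Add(Function('B')(10), -104), Add(-70, 24)) = Mul(Add(-2, -104), Add(-70, 24)) = Mul(-106, -46) = 4876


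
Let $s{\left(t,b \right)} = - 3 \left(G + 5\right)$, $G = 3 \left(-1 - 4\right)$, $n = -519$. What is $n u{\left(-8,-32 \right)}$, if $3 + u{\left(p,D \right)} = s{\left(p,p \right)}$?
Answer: $-14013$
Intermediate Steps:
$G = -15$ ($G = 3 \left(-5\right) = -15$)
$s{\left(t,b \right)} = 30$ ($s{\left(t,b \right)} = - 3 \left(-15 + 5\right) = \left(-3\right) \left(-10\right) = 30$)
$u{\left(p,D \right)} = 27$ ($u{\left(p,D \right)} = -3 + 30 = 27$)
$n u{\left(-8,-32 \right)} = \left(-519\right) 27 = -14013$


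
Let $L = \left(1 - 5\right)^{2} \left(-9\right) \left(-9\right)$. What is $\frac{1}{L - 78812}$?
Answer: $- \frac{1}{77516} \approx -1.2901 \cdot 10^{-5}$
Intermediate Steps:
$L = 1296$ ($L = \left(-4\right)^{2} \left(-9\right) \left(-9\right) = 16 \left(-9\right) \left(-9\right) = \left(-144\right) \left(-9\right) = 1296$)
$\frac{1}{L - 78812} = \frac{1}{1296 - 78812} = \frac{1}{-77516} = - \frac{1}{77516}$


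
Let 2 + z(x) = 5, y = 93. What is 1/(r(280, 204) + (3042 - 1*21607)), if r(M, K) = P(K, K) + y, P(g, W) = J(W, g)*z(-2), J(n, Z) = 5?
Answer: -1/18457 ≈ -5.4180e-5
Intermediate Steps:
z(x) = 3 (z(x) = -2 + 5 = 3)
P(g, W) = 15 (P(g, W) = 5*3 = 15)
r(M, K) = 108 (r(M, K) = 15 + 93 = 108)
1/(r(280, 204) + (3042 - 1*21607)) = 1/(108 + (3042 - 1*21607)) = 1/(108 + (3042 - 21607)) = 1/(108 - 18565) = 1/(-18457) = -1/18457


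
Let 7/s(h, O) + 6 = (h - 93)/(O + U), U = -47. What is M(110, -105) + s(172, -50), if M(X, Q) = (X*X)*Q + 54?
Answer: -839765485/661 ≈ -1.2704e+6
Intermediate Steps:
M(X, Q) = 54 + Q*X**2 (M(X, Q) = X**2*Q + 54 = Q*X**2 + 54 = 54 + Q*X**2)
s(h, O) = 7/(-6 + (-93 + h)/(-47 + O)) (s(h, O) = 7/(-6 + (h - 93)/(O - 47)) = 7/(-6 + (-93 + h)/(-47 + O)))
M(110, -105) + s(172, -50) = (54 - 105*110**2) + 7*(-47 - 50)/(189 + 172 - 6*(-50)) = (54 - 105*12100) + 7*(-97)/(189 + 172 + 300) = (54 - 1270500) + 7*(-97)/661 = -1270446 + 7*(1/661)*(-97) = -1270446 - 679/661 = -839765485/661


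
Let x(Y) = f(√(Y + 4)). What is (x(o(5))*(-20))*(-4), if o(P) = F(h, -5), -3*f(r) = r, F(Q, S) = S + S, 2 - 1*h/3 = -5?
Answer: -80*I*√6/3 ≈ -65.32*I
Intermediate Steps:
h = 21 (h = 6 - 3*(-5) = 6 + 15 = 21)
F(Q, S) = 2*S
f(r) = -r/3
o(P) = -10 (o(P) = 2*(-5) = -10)
x(Y) = -√(4 + Y)/3 (x(Y) = -√(Y + 4)/3 = -√(4 + Y)/3)
(x(o(5))*(-20))*(-4) = (-√(4 - 10)/3*(-20))*(-4) = (-I*√6/3*(-20))*(-4) = (20*I*√6/3)*(-4) = -80*I*√6/3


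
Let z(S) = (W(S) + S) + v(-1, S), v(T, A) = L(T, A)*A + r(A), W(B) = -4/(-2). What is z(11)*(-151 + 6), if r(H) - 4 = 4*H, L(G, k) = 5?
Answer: -16820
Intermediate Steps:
r(H) = 4 + 4*H
W(B) = 2 (W(B) = -4*(-1/2) = 2)
v(T, A) = 4 + 9*A (v(T, A) = 5*A + (4 + 4*A) = 4 + 9*A)
z(S) = 6 + 10*S (z(S) = (2 + S) + (4 + 9*S) = 6 + 10*S)
z(11)*(-151 + 6) = (6 + 10*11)*(-151 + 6) = (6 + 110)*(-145) = 116*(-145) = -16820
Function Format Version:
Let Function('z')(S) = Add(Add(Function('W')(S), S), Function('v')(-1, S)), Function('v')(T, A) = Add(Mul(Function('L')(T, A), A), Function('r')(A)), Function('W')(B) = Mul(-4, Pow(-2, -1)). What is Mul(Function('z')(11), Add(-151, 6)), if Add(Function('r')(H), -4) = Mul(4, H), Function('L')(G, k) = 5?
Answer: -16820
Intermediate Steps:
Function('r')(H) = Add(4, Mul(4, H))
Function('W')(B) = 2 (Function('W')(B) = Mul(-4, Rational(-1, 2)) = 2)
Function('v')(T, A) = Add(4, Mul(9, A)) (Function('v')(T, A) = Add(Mul(5, A), Add(4, Mul(4, A))) = Add(4, Mul(9, A)))
Function('z')(S) = Add(6, Mul(10, S)) (Function('z')(S) = Add(Add(2, S), Add(4, Mul(9, S))) = Add(6, Mul(10, S)))
Mul(Function('z')(11), Add(-151, 6)) = Mul(Add(6, Mul(10, 11)), Add(-151, 6)) = Mul(Add(6, 110), -145) = Mul(116, -145) = -16820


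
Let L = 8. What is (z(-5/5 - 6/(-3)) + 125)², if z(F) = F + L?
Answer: 17956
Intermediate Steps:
z(F) = 8 + F (z(F) = F + 8 = 8 + F)
(z(-5/5 - 6/(-3)) + 125)² = ((8 + (-5/5 - 6/(-3))) + 125)² = ((8 + (-5*⅕ - 6*(-⅓))) + 125)² = ((8 + (-1 + 2)) + 125)² = ((8 + 1) + 125)² = (9 + 125)² = 134² = 17956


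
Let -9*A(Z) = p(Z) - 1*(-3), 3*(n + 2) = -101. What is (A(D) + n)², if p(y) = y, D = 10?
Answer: 111556/81 ≈ 1377.2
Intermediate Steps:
n = -107/3 (n = -2 + (⅓)*(-101) = -2 - 101/3 = -107/3 ≈ -35.667)
A(Z) = -⅓ - Z/9 (A(Z) = -(Z - 1*(-3))/9 = -(Z + 3)/9 = -(3 + Z)/9 = -⅓ - Z/9)
(A(D) + n)² = ((-⅓ - ⅑*10) - 107/3)² = ((-⅓ - 10/9) - 107/3)² = (-13/9 - 107/3)² = (-334/9)² = 111556/81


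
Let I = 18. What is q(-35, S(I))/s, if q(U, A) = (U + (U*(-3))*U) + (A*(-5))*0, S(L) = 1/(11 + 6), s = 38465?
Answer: -106/1099 ≈ -0.096451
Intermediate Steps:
S(L) = 1/17
q(U, A) = U - 3*U² (q(U, A) = (U + (-3*U)*U) - 5*A*0 = (U - 3*U²) + 0 = U - 3*U²)
q(-35, S(I))/s = -35*(1 - 3*(-35))/38465 = -35*(1 + 105)*(1/38465) = -35*106*(1/38465) = -3710*1/38465 = -106/1099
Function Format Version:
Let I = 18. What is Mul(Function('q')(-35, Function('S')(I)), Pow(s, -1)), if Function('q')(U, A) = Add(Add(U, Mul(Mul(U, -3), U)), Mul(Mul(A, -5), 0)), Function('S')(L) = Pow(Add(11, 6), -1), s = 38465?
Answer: Rational(-106, 1099) ≈ -0.096451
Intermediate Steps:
Function('S')(L) = Rational(1, 17) (Function('S')(L) = Pow(17, -1) = Rational(1, 17))
Function('q')(U, A) = Add(U, Mul(-3, Pow(U, 2))) (Function('q')(U, A) = Add(Add(U, Mul(Mul(-3, U), U)), Mul(Mul(-5, A), 0)) = Add(Add(U, Mul(-3, Pow(U, 2))), 0) = Add(U, Mul(-3, Pow(U, 2))))
Mul(Function('q')(-35, Function('S')(I)), Pow(s, -1)) = Mul(Mul(-35, Add(1, Mul(-3, -35))), Pow(38465, -1)) = Mul(Mul(-35, Add(1, 105)), Rational(1, 38465)) = Mul(Mul(-35, 106), Rational(1, 38465)) = Mul(-3710, Rational(1, 38465)) = Rational(-106, 1099)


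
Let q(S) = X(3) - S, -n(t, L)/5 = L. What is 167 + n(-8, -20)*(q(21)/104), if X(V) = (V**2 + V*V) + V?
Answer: 167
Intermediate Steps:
n(t, L) = -5*L
X(V) = V + 2*V**2 (X(V) = (V**2 + V**2) + V = 2*V**2 + V = V + 2*V**2)
q(S) = 21 - S (q(S) = 3*(1 + 2*3) - S = 3*(1 + 6) - S = 3*7 - S = 21 - S)
167 + n(-8, -20)*(q(21)/104) = 167 + (-5*(-20))*((21 - 1*21)/104) = 167 + 100*((21 - 21)*(1/104)) = 167 + 100*(0*(1/104)) = 167 + 100*0 = 167 + 0 = 167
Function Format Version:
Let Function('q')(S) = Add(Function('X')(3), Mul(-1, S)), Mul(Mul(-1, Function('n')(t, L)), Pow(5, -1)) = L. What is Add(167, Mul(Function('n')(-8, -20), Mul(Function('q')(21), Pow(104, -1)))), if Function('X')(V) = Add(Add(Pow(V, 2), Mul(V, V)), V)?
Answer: 167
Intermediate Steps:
Function('n')(t, L) = Mul(-5, L)
Function('X')(V) = Add(V, Mul(2, Pow(V, 2))) (Function('X')(V) = Add(Add(Pow(V, 2), Pow(V, 2)), V) = Add(Mul(2, Pow(V, 2)), V) = Add(V, Mul(2, Pow(V, 2))))
Function('q')(S) = Add(21, Mul(-1, S)) (Function('q')(S) = Add(Mul(3, Add(1, Mul(2, 3))), Mul(-1, S)) = Add(Mul(3, Add(1, 6)), Mul(-1, S)) = Add(Mul(3, 7), Mul(-1, S)) = Add(21, Mul(-1, S)))
Add(167, Mul(Function('n')(-8, -20), Mul(Function('q')(21), Pow(104, -1)))) = Add(167, Mul(Mul(-5, -20), Mul(Add(21, Mul(-1, 21)), Pow(104, -1)))) = Add(167, Mul(100, Mul(Add(21, -21), Rational(1, 104)))) = Add(167, Mul(100, Mul(0, Rational(1, 104)))) = Add(167, Mul(100, 0)) = Add(167, 0) = 167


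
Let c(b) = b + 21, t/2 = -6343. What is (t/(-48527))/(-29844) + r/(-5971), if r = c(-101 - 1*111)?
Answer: 138269025701/4323719887074 ≈ 0.031979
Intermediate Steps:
t = -12686 (t = 2*(-6343) = -12686)
c(b) = 21 + b
r = -191 (r = 21 + (-101 - 1*111) = 21 + (-101 - 111) = 21 - 212 = -191)
(t/(-48527))/(-29844) + r/(-5971) = -12686/(-48527)/(-29844) - 191/(-5971) = -12686*(-1/48527)*(-1/29844) - 191*(-1/5971) = (12686/48527)*(-1/29844) + 191/5971 = -6343/724119894 + 191/5971 = 138269025701/4323719887074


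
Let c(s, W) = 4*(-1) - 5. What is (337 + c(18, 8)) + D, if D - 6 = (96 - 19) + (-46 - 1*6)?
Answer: 359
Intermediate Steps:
c(s, W) = -9 (c(s, W) = -4 - 5 = -9)
D = 31 (D = 6 + ((96 - 19) + (-46 - 1*6)) = 6 + (77 + (-46 - 6)) = 6 + (77 - 52) = 6 + 25 = 31)
(337 + c(18, 8)) + D = (337 - 9) + 31 = 328 + 31 = 359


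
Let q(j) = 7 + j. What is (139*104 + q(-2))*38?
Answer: 549518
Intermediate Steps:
(139*104 + q(-2))*38 = (139*104 + (7 - 2))*38 = (14456 + 5)*38 = 14461*38 = 549518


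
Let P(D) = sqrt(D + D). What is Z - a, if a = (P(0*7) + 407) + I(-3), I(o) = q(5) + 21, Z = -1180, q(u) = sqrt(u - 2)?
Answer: -1608 - sqrt(3) ≈ -1609.7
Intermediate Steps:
q(u) = sqrt(-2 + u)
I(o) = 21 + sqrt(3) (I(o) = sqrt(-2 + 5) + 21 = sqrt(3) + 21 = 21 + sqrt(3))
P(D) = sqrt(2)*sqrt(D) (P(D) = sqrt(2*D) = sqrt(2)*sqrt(D))
a = 428 + sqrt(3) (a = (sqrt(2)*sqrt(0*7) + 407) + (21 + sqrt(3)) = (sqrt(2)*sqrt(0) + 407) + (21 + sqrt(3)) = (sqrt(2)*0 + 407) + (21 + sqrt(3)) = (0 + 407) + (21 + sqrt(3)) = 407 + (21 + sqrt(3)) = 428 + sqrt(3) ≈ 429.73)
Z - a = -1180 - (428 + sqrt(3)) = -1180 + (-428 - sqrt(3)) = -1608 - sqrt(3)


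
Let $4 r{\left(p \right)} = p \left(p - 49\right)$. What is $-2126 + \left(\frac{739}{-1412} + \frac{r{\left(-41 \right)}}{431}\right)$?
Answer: $- \frac{1292840011}{608572} \approx -2124.4$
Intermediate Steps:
$r{\left(p \right)} = \frac{p \left(-49 + p\right)}{4}$ ($r{\left(p \right)} = \frac{p \left(p - 49\right)}{4} = \frac{p \left(-49 + p\right)}{4}$)
$-2126 + \left(\frac{739}{-1412} + \frac{r{\left(-41 \right)}}{431}\right) = -2126 + \left(\frac{739}{-1412} + \frac{\frac{1}{4} \left(-41\right) \left(-49 - 41\right)}{431}\right) = -2126 + \left(739 \left(- \frac{1}{1412}\right) + \frac{1}{4} \left(-41\right) \left(-90\right) \frac{1}{431}\right) = -2126 + \left(- \frac{739}{1412} + \frac{1845}{2} \cdot \frac{1}{431}\right) = -2126 + \left(- \frac{739}{1412} + \frac{1845}{862}\right) = -2126 + \frac{984061}{608572} = - \frac{1292840011}{608572}$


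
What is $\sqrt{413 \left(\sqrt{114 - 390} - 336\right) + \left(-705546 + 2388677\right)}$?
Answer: $\sqrt{1544363 + 826 i \sqrt{69}} \approx 1242.7 + 2.761 i$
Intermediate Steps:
$\sqrt{413 \left(\sqrt{114 - 390} - 336\right) + \left(-705546 + 2388677\right)} = \sqrt{413 \left(\sqrt{-276} - 336\right) + 1683131} = \sqrt{413 \left(2 i \sqrt{69} - 336\right) + 1683131} = \sqrt{413 \left(-336 + 2 i \sqrt{69}\right) + 1683131} = \sqrt{\left(-138768 + 826 i \sqrt{69}\right) + 1683131} = \sqrt{1544363 + 826 i \sqrt{69}}$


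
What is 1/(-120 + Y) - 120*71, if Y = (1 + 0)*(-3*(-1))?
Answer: -996841/117 ≈ -8520.0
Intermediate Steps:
Y = 3 (Y = 1*3 = 3)
1/(-120 + Y) - 120*71 = 1/(-120 + 3) - 120*71 = 1/(-117) - 8520 = -1/117 - 8520 = -996841/117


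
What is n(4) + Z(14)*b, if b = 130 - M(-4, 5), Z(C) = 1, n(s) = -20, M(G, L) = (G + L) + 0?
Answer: 109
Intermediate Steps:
M(G, L) = G + L
b = 129 (b = 130 - (-4 + 5) = 130 - 1*1 = 130 - 1 = 129)
n(4) + Z(14)*b = -20 + 1*129 = -20 + 129 = 109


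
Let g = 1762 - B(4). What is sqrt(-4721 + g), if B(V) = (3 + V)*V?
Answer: I*sqrt(2987) ≈ 54.653*I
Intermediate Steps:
B(V) = V*(3 + V)
g = 1734 (g = 1762 - 4*(3 + 4) = 1762 - 4*7 = 1762 - 1*28 = 1762 - 28 = 1734)
sqrt(-4721 + g) = sqrt(-4721 + 1734) = sqrt(-2987) = I*sqrt(2987)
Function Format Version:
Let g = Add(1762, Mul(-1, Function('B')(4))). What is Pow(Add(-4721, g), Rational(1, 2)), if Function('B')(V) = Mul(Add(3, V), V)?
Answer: Mul(I, Pow(2987, Rational(1, 2))) ≈ Mul(54.653, I)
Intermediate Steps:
Function('B')(V) = Mul(V, Add(3, V))
g = 1734 (g = Add(1762, Mul(-1, Mul(4, Add(3, 4)))) = Add(1762, Mul(-1, Mul(4, 7))) = Add(1762, Mul(-1, 28)) = Add(1762, -28) = 1734)
Pow(Add(-4721, g), Rational(1, 2)) = Pow(Add(-4721, 1734), Rational(1, 2)) = Pow(-2987, Rational(1, 2)) = Mul(I, Pow(2987, Rational(1, 2)))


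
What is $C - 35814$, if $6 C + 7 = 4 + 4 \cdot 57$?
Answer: $- \frac{71553}{2} \approx -35777.0$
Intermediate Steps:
$C = \frac{75}{2}$ ($C = - \frac{7}{6} + \frac{4 + 4 \cdot 57}{6} = - \frac{7}{6} + \frac{4 + 228}{6} = - \frac{7}{6} + \frac{1}{6} \cdot 232 = - \frac{7}{6} + \frac{116}{3} = \frac{75}{2} \approx 37.5$)
$C - 35814 = \frac{75}{2} - 35814 = - \frac{71553}{2}$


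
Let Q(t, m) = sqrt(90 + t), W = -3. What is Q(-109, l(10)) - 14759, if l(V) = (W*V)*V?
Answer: -14759 + I*sqrt(19) ≈ -14759.0 + 4.3589*I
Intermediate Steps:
l(V) = -3*V**2 (l(V) = (-3*V)*V = -3*V**2)
Q(-109, l(10)) - 14759 = sqrt(90 - 109) - 14759 = sqrt(-19) - 14759 = I*sqrt(19) - 14759 = -14759 + I*sqrt(19)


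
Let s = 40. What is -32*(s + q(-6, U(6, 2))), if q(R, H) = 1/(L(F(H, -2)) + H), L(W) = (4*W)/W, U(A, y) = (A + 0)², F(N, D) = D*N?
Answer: -6404/5 ≈ -1280.8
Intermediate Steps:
U(A, y) = A²
L(W) = 4
q(R, H) = 1/(4 + H)
-32*(s + q(-6, U(6, 2))) = -32*(40 + 1/(4 + 6²)) = -32*(40 + 1/(4 + 36)) = -32*(40 + 1/40) = -32*1601/40 = -6404/5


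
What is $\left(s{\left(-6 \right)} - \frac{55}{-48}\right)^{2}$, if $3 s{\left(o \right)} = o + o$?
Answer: $\frac{18769}{2304} \approx 8.1463$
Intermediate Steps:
$s{\left(o \right)} = \frac{2 o}{3}$ ($s{\left(o \right)} = \frac{o + o}{3} = \frac{2 o}{3}$)
$\left(s{\left(-6 \right)} - \frac{55}{-48}\right)^{2} = \left(\frac{2}{3} \left(-6\right) - \frac{55}{-48}\right)^{2} = \left(-4 - - \frac{55}{48}\right)^{2} = \left(-4 + \frac{55}{48}\right)^{2} = \left(- \frac{137}{48}\right)^{2} = \frac{18769}{2304}$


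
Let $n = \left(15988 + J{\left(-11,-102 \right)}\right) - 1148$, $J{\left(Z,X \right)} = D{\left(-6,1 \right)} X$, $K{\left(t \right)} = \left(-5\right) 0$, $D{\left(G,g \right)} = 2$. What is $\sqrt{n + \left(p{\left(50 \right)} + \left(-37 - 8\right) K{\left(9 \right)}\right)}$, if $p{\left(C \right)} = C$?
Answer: $\sqrt{14686} \approx 121.19$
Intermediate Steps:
$K{\left(t \right)} = 0$
$J{\left(Z,X \right)} = 2 X$
$n = 14636$ ($n = \left(15988 + 2 \left(-102\right)\right) - 1148 = \left(15988 - 204\right) - 1148 = 15784 - 1148 = 14636$)
$\sqrt{n + \left(p{\left(50 \right)} + \left(-37 - 8\right) K{\left(9 \right)}\right)} = \sqrt{14636 + \left(50 + \left(-37 - 8\right) 0\right)} = \sqrt{14636 + \left(50 - 0\right)} = \sqrt{14636 + \left(50 + 0\right)} = \sqrt{14636 + 50} = \sqrt{14686}$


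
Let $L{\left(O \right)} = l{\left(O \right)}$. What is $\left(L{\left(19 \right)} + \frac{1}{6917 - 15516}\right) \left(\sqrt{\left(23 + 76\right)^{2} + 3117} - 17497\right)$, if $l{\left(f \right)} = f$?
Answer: $- \frac{2858659860}{8599} + \frac{163380 \sqrt{12918}}{8599} \approx -3.3028 \cdot 10^{5}$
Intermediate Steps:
$L{\left(O \right)} = O$
$\left(L{\left(19 \right)} + \frac{1}{6917 - 15516}\right) \left(\sqrt{\left(23 + 76\right)^{2} + 3117} - 17497\right) = \left(19 + \frac{1}{6917 - 15516}\right) \left(\sqrt{\left(23 + 76\right)^{2} + 3117} - 17497\right) = \left(19 + \frac{1}{-8599}\right) \left(\sqrt{99^{2} + 3117} - 17497\right) = \left(19 - \frac{1}{8599}\right) \left(\sqrt{9801 + 3117} - 17497\right) = \frac{163380 \left(\sqrt{12918} - 17497\right)}{8599} = \frac{163380 \left(-17497 + \sqrt{12918}\right)}{8599} = - \frac{2858659860}{8599} + \frac{163380 \sqrt{12918}}{8599}$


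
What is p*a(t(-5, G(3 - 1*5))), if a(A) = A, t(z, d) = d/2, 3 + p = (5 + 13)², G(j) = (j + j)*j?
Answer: 1284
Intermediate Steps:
G(j) = 2*j² (G(j) = (2*j)*j = 2*j²)
p = 321 (p = -3 + (5 + 13)² = -3 + 18² = -3 + 324 = 321)
t(z, d) = d/2 (t(z, d) = d*(½) = d/2)
p*a(t(-5, G(3 - 1*5))) = 321*((2*(3 - 1*5)²)/2) = 321*((2*(3 - 5)²)/2) = 321*((2*(-2)²)/2) = 321*((2*4)/2) = 321*((½)*8) = 321*4 = 1284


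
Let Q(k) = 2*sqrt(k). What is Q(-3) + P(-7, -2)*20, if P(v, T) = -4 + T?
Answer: -120 + 2*I*sqrt(3) ≈ -120.0 + 3.4641*I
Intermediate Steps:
Q(-3) + P(-7, -2)*20 = 2*sqrt(-3) + (-4 - 2)*20 = 2*(I*sqrt(3)) - 6*20 = 2*I*sqrt(3) - 120 = -120 + 2*I*sqrt(3)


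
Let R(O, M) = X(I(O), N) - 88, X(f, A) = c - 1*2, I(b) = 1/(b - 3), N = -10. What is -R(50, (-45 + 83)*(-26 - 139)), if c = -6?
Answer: 96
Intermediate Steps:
I(b) = 1/(-3 + b)
X(f, A) = -8 (X(f, A) = -6 - 1*2 = -6 - 2 = -8)
R(O, M) = -96 (R(O, M) = -8 - 88 = -96)
-R(50, (-45 + 83)*(-26 - 139)) = -1*(-96) = 96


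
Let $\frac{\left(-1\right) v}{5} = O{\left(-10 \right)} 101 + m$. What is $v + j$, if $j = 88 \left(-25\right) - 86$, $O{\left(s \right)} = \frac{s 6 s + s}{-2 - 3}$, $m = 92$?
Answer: $56844$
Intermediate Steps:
$O{\left(s \right)} = - \frac{6 s^{2}}{5} - \frac{s}{5}$ ($O{\left(s \right)} = \frac{6 s s + s}{-5} = \left(6 s^{2} + s\right) \left(- \frac{1}{5}\right) = \left(s + 6 s^{2}\right) \left(- \frac{1}{5}\right) = - \frac{6 s^{2}}{5} - \frac{s}{5}$)
$v = 59130$ ($v = - 5 \left(\left(- \frac{1}{5}\right) \left(-10\right) \left(1 + 6 \left(-10\right)\right) 101 + 92\right) = - 5 \left(\left(- \frac{1}{5}\right) \left(-10\right) \left(1 - 60\right) 101 + 92\right) = - 5 \left(\left(- \frac{1}{5}\right) \left(-10\right) \left(-59\right) 101 + 92\right) = - 5 \left(\left(-118\right) 101 + 92\right) = - 5 \left(-11918 + 92\right) = \left(-5\right) \left(-11826\right) = 59130$)
$j = -2286$ ($j = -2200 - 86 = -2286$)
$v + j = 59130 - 2286 = 56844$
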